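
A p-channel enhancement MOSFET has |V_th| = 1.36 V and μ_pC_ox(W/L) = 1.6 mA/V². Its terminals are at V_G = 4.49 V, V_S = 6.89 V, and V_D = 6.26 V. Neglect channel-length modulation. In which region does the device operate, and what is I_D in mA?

Triode; I_D = 0.731 mA

V_SG = V_S − V_G = 6.89 − 4.49 = 2.4 V; V_SD = V_S − V_D = 6.89 − 6.26 = 0.63 V.
V_ov = V_SG − |V_th| = 2.4 − 1.36 = 1.04 V.
Since V_SD = 0.63 V < V_ov = 1.04 V, the device is in the triode region.
I_D = k_p [V_ov · V_SD − ½ V_SD²] = 1.6 × [1.04 × 0.63 − 0.5 × 0.63²] = 0.731 mA.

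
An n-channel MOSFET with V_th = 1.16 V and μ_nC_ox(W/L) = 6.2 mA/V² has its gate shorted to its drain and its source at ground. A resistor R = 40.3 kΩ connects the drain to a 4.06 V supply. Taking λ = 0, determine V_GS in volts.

With gate tied to drain, V_GS = V_DS ≥ V_GS − V_th, so the device is in saturation.
KCL at the drain: ½ k_n (V_GS − V_th)² = (V_DD − V_GS)/R.
Let x = V_GS − 1.16. Then 125 x² + x − 2.9 = 0, giving x = 0.148 V (positive root), so V_GS = 1.31 V.
I_D = (V_DD − V_GS)/R = (4.06 − 1.31) / 40.3 = 0.0683 mA.

V_GS = 1.31 V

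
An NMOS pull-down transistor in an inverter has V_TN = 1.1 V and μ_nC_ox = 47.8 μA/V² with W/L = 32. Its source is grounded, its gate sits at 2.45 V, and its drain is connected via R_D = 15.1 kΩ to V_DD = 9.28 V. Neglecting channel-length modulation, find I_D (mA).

V_GS = V_G = 2.45 V, so V_ov = 2.45 − 1.1 = 1.35 V.
k_n = μ_nC_ox · (W/L) = 1.53 mA/V².
Assume saturation: I_D = ½ k_n V_ov² = 0.5 × 1.53 × 1.35² = 1.39 mA, giving V_DS = V_DD − I_D R_D = 9.28 − 1.39 × 15.1 = -11.8 V.
But -11.8 V < V_ov = 1.35 V, so the device is actually in triode.
In triode I_D = k_n[V_ov V_DS − ½ V_DS²] and I_D = (V_DD − V_DS)/R_D. Equating: 11.5 V_DS² − 32.18 V_DS + 9.28 = 0, giving V_DS = 0.327 V (the root below V_ov).
I_D = (9.28 − 0.327) / 15.1 = 0.593 mA.

I_D = 0.593 mA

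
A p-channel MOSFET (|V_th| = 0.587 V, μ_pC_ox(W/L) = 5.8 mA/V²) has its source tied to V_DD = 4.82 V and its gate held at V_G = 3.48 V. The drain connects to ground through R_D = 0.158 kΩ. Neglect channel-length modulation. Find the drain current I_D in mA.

V_SG = V_DD − V_G = 4.82 − 3.48 = 1.34 V, so V_ov = 1.34 − 0.587 = 0.753 V.
Assume saturation: I_D = ½ k_p V_ov² = 0.5 × 5.8 × 0.753² = 1.64 mA, giving V_SD = V_DD − I_D R_D = 4.82 − 1.64 × 0.158 = 4.56 V.
V_SD = 4.56 V ≥ V_ov = 0.753 V, confirming saturation.

I_D = 1.64 mA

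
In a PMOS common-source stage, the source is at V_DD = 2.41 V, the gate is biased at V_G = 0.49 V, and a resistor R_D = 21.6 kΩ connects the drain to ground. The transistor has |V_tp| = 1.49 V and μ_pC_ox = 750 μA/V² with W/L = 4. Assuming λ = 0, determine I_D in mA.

I_D = 0.107 mA

V_SG = V_DD − V_G = 2.41 − 0.49 = 1.92 V, so V_ov = 1.92 − 1.49 = 0.43 V.
k_p = μ_pC_ox · (W/L) = 3 mA/V².
Assume saturation: I_D = ½ k_p V_ov² = 0.5 × 3 × 0.43² = 0.277 mA, giving V_SD = V_DD − I_D R_D = 2.41 − 0.277 × 21.6 = -3.58 V.
But -3.58 V < V_ov = 0.43 V, so the device is actually in triode.
In triode I_D = k_p[V_ov V_SD − ½ V_SD²] and I_D = (V_DD − V_SD)/R_D. Equating: 32.4 V_SD² − 28.86 V_SD + 2.41 = 0, giving V_SD = 0.0933 V (the root below V_ov).
I_D = (2.41 − 0.0933) / 21.6 = 0.107 mA.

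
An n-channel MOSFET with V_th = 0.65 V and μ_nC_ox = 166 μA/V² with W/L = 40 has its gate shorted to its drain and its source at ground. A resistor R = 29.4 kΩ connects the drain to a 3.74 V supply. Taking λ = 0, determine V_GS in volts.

V_GS = 0.823 V

With gate tied to drain, V_GS = V_DS ≥ V_GS − V_th, so the device is in saturation.
k_n = μ_nC_ox · (W/L) = 6.64 mA/V².
KCL at the drain: ½ k_n (V_GS − V_th)² = (V_DD − V_GS)/R.
Let x = V_GS − 0.65. Then 97.6 x² + x − 3.09 = 0, giving x = 0.173 V (positive root), so V_GS = 0.823 V.
I_D = (V_DD − V_GS)/R = (3.74 − 0.823) / 29.4 = 0.0992 mA.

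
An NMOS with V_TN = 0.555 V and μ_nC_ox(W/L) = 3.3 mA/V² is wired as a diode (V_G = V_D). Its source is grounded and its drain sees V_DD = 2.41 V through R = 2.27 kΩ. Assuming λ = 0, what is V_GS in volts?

With gate tied to drain, V_GS = V_DS ≥ V_GS − V_TN, so the device is in saturation.
KCL at the drain: ½ k_n (V_GS − V_TN)² = (V_DD − V_GS)/R.
Let x = V_GS − 0.555. Then 3.75 x² + x − 1.855 = 0, giving x = 0.583 V (positive root), so V_GS = 1.14 V.
I_D = (V_DD − V_GS)/R = (2.41 − 1.14) / 2.27 = 0.56 mA.

V_GS = 1.14 V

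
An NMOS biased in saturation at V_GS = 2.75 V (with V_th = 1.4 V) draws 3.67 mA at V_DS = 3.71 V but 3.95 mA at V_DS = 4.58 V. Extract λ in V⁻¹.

λ = 0.130 V⁻¹

With V_GS fixed, I_D ∝ (1 + λ V_DS) in saturation, so I_D2/I_D1 = (1 + λ V_DS2)/(1 + λ V_DS1).
3.95/3.67 = 1.076 = (1 + 4.58 λ)/(1 + 3.71 λ).
Solving: λ (I_D1 V_DS2 − I_D2 V_DS1) = I_D2 − I_D1, so λ = (3.95 − 3.67) / (3.67 × 4.58 − 3.95 × 3.71) = 0.28 / 2.15 = 0.13 V⁻¹.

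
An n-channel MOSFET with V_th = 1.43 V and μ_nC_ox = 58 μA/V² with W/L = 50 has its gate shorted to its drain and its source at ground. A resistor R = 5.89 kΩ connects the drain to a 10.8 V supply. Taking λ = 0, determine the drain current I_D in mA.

With gate tied to drain, V_GS = V_DS ≥ V_GS − V_th, so the device is in saturation.
k_n = μ_nC_ox · (W/L) = 2.9 mA/V².
KCL at the drain: ½ k_n (V_GS − V_th)² = (V_DD − V_GS)/R.
Let x = V_GS − 1.43. Then 8.54 x² + x − 9.37 = 0, giving x = 0.991 V (positive root), so V_GS = 2.42 V.
I_D = (V_DD − V_GS)/R = (10.8 − 2.42) / 5.89 = 1.42 mA.

I_D = 1.42 mA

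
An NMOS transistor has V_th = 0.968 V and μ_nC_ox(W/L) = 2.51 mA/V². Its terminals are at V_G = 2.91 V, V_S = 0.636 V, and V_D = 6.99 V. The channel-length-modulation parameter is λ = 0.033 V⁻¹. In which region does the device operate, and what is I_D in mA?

V_GS = V_G − V_S = 2.91 − 0.636 = 2.27 V; V_DS = V_D − V_S = 6.99 − 0.636 = 6.35 V.
V_ov = V_GS − V_th = 2.27 − 0.968 = 1.31 V.
Since V_DS = 6.35 V ≥ V_ov = 1.31 V, the device is in saturation.
I_D = ½ k_n V_ov² (1 + λ V_DS) = 0.5 × 2.51 × 1.31² × (1 + 0.033 × 6.35) = 2.59 mA.

Saturation; I_D = 2.59 mA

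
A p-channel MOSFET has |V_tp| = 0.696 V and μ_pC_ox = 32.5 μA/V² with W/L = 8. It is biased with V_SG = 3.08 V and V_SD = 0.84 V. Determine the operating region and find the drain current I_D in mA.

k_p = μ_pC_ox · (W/L) = 0.26 mA/V².
V_ov = V_SG − |V_tp| = 3.08 − 0.696 = 2.38 V.
Since V_SD = 0.84 V < V_ov = 2.38 V, the device is in the triode region.
I_D = k_p [V_ov · V_SD − ½ V_SD²] = 0.26 × [2.38 × 0.84 − 0.5 × 0.84²] = 0.429 mA.

Triode; I_D = 0.429 mA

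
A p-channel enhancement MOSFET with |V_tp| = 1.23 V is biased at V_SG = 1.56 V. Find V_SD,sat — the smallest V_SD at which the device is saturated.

The boundary between triode and saturation is V_SD = V_SG − |V_tp| = V_ov.
V_ov = 1.56 − 1.23 = 0.33 V.

V_SD,sat = 0.330 V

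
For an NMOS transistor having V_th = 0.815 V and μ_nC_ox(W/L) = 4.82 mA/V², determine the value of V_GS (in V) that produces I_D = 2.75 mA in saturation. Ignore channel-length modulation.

In saturation I_D = ½ k_n (V_GS − V_th)², so V_GS − V_th = √(2 I_D / k_n) = √(2 × 2.75 / 4.82) = 1.07 V.
V_GS = 0.815 + 1.07 = 1.88 V.

V_GS = 1.88 V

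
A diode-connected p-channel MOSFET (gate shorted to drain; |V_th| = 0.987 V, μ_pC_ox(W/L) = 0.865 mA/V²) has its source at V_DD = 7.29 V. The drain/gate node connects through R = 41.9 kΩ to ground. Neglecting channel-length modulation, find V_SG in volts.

V_SG = 1.55 V

With gate tied to drain, V_SG = V_SD ≥ V_SG − |V_th|, so the device is in saturation.
KCL at the drain: ½ k_p (V_SG − |V_th|)² = (V_DD − V_SG)/R.
Let x = V_SG − 0.987. Then 18.1 x² + x − 6.303 = 0, giving x = 0.563 V (positive root), so V_SG = 1.55 V.
I_D = (V_DD − V_SG)/R = (7.29 − 1.55) / 41.9 = 0.137 mA.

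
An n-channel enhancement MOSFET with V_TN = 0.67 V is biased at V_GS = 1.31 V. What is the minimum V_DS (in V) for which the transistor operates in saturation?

The boundary between triode and saturation is V_DS = V_GS − V_TN = V_ov.
V_ov = 1.31 − 0.67 = 0.64 V.

V_DS,sat = 0.640 V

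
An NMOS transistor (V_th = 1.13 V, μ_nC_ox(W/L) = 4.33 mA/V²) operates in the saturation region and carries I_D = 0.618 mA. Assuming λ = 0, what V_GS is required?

In saturation I_D = ½ k_n (V_GS − V_th)², so V_GS − V_th = √(2 I_D / k_n) = √(2 × 0.618 / 4.33) = 0.534 V.
V_GS = 1.13 + 0.534 = 1.66 V.

V_GS = 1.66 V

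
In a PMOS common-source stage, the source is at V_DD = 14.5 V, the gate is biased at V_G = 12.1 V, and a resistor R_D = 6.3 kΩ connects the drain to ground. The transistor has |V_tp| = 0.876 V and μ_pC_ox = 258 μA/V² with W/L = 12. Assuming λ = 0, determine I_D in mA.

I_D = 2.21 mA

V_SG = V_DD − V_G = 14.5 − 12.1 = 2.4 V, so V_ov = 2.4 − 0.876 = 1.52 V.
k_p = μ_pC_ox · (W/L) = 3.096 mA/V².
Assume saturation: I_D = ½ k_p V_ov² = 0.5 × 3.096 × 1.52² = 3.6 mA, giving V_SD = V_DD − I_D R_D = 14.5 − 3.6 × 6.3 = -8.15 V.
But -8.15 V < V_ov = 1.52 V, so the device is actually in triode.
In triode I_D = k_p[V_ov V_SD − ½ V_SD²] and I_D = (V_DD − V_SD)/R_D. Equating: 9.75 V_SD² − 30.73 V_SD + 14.5 = 0, giving V_SD = 0.578 V (the root below V_ov).
I_D = (14.5 − 0.578) / 6.3 = 2.21 mA.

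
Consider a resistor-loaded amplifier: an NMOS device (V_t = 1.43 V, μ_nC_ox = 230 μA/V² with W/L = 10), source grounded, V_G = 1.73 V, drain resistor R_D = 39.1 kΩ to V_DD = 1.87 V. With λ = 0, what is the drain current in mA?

V_GS = V_G = 1.73 V, so V_ov = 1.73 − 1.43 = 0.3 V.
k_n = μ_nC_ox · (W/L) = 2.3 mA/V².
Assume saturation: I_D = ½ k_n V_ov² = 0.5 × 2.3 × 0.3² = 0.104 mA, giving V_DS = V_DD − I_D R_D = 1.87 − 0.104 × 39.1 = -2.18 V.
But -2.18 V < V_ov = 0.3 V, so the device is actually in triode.
In triode I_D = k_n[V_ov V_DS − ½ V_DS²] and I_D = (V_DD − V_DS)/R_D. Equating: 45 V_DS² − 27.98 V_DS + 1.87 = 0, giving V_DS = 0.0762 V (the root below V_ov).
I_D = (1.87 − 0.0762) / 39.1 = 0.0459 mA.

I_D = 0.0459 mA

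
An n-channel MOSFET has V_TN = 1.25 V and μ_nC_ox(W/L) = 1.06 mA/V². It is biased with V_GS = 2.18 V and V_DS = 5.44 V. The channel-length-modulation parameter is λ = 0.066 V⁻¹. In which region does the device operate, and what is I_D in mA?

Saturation; I_D = 0.623 mA

V_ov = V_GS − V_TN = 2.18 − 1.25 = 0.93 V.
Since V_DS = 5.44 V ≥ V_ov = 0.93 V, the device is in saturation.
I_D = ½ k_n V_ov² (1 + λ V_DS) = 0.5 × 1.06 × 0.93² × (1 + 0.066 × 5.44) = 0.623 mA.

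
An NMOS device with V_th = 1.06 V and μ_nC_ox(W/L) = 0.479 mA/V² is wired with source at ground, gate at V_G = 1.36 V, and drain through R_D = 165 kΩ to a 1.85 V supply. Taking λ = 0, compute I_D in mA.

V_GS = V_G = 1.36 V, so V_ov = 1.36 − 1.06 = 0.3 V.
Assume saturation: I_D = ½ k_n V_ov² = 0.5 × 0.479 × 0.3² = 0.0216 mA, giving V_DS = V_DD − I_D R_D = 1.85 − 0.0216 × 165 = -1.71 V.
But -1.71 V < V_ov = 0.3 V, so the device is actually in triode.
In triode I_D = k_n[V_ov V_DS − ½ V_DS²] and I_D = (V_DD − V_DS)/R_D. Equating: 39.5 V_DS² − 24.71 V_DS + 1.85 = 0, giving V_DS = 0.087 V (the root below V_ov).
I_D = (1.85 − 0.087) / 165 = 0.0107 mA.

I_D = 0.0107 mA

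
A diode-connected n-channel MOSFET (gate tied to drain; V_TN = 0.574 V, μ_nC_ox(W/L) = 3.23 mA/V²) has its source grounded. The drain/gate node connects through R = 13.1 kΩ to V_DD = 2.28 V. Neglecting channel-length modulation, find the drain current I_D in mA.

I_D = 0.110 mA

With gate tied to drain, V_GS = V_DS ≥ V_GS − V_TN, so the device is in saturation.
KCL at the drain: ½ k_n (V_GS − V_TN)² = (V_DD − V_GS)/R.
Let x = V_GS − 0.574. Then 21.2 x² + x − 1.706 = 0, giving x = 0.261 V (positive root), so V_GS = 0.835 V.
I_D = (V_DD − V_GS)/R = (2.28 − 0.835) / 13.1 = 0.11 mA.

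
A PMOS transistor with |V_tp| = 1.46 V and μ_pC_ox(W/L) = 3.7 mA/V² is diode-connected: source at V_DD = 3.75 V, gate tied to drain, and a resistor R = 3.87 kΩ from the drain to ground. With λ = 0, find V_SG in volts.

With gate tied to drain, V_SG = V_SD ≥ V_SG − |V_tp|, so the device is in saturation.
KCL at the drain: ½ k_p (V_SG − |V_tp|)² = (V_DD − V_SG)/R.
Let x = V_SG − 1.46. Then 7.16 x² + x − 2.29 = 0, giving x = 0.5 V (positive root), so V_SG = 1.96 V.
I_D = (V_DD − V_SG)/R = (3.75 − 1.96) / 3.87 = 0.463 mA.

V_SG = 1.96 V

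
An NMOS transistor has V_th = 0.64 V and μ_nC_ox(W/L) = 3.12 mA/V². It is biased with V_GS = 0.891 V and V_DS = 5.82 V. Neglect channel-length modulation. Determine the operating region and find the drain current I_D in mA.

Saturation; I_D = 0.0983 mA

V_ov = V_GS − V_th = 0.891 − 0.64 = 0.251 V.
Since V_DS = 5.82 V ≥ V_ov = 0.251 V, the device is in saturation.
I_D = ½ k_n V_ov² = 0.5 × 3.12 × 0.251² = 0.0983 mA.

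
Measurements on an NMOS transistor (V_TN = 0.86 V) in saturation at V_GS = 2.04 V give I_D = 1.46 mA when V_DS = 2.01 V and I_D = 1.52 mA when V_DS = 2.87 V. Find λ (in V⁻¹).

With V_GS fixed, I_D ∝ (1 + λ V_DS) in saturation, so I_D2/I_D1 = (1 + λ V_DS2)/(1 + λ V_DS1).
1.52/1.46 = 1.041 = (1 + 2.87 λ)/(1 + 2.01 λ).
Solving: λ (I_D1 V_DS2 − I_D2 V_DS1) = I_D2 − I_D1, so λ = (1.52 − 1.46) / (1.46 × 2.87 − 1.52 × 2.01) = 0.06 / 1.14 = 0.0529 V⁻¹.

λ = 0.0529 V⁻¹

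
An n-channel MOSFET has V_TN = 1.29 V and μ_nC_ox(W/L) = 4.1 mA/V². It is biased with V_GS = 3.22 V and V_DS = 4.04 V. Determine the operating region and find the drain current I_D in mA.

Saturation; I_D = 7.64 mA

V_ov = V_GS − V_TN = 3.22 − 1.29 = 1.93 V.
Since V_DS = 4.04 V ≥ V_ov = 1.93 V, the device is in saturation.
I_D = ½ k_n V_ov² = 0.5 × 4.1 × 1.93² = 7.64 mA.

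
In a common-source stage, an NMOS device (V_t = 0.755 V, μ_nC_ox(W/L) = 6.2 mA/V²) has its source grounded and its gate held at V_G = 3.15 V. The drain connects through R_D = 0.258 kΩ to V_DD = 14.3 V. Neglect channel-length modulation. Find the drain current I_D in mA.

I_D = 17.8 mA

V_GS = V_G = 3.15 V, so V_ov = 3.15 − 0.755 = 2.4 V.
Assume saturation: I_D = ½ k_n V_ov² = 0.5 × 6.2 × 2.4² = 17.8 mA, giving V_DS = V_DD − I_D R_D = 14.3 − 17.8 × 0.258 = 9.71 V.
V_DS = 9.71 V ≥ V_ov = 2.4 V, confirming saturation.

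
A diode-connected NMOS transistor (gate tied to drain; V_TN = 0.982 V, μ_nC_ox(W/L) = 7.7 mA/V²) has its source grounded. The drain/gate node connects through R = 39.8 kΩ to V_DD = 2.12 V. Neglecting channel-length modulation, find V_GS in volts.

V_GS = 1.06 V

With gate tied to drain, V_GS = V_DS ≥ V_GS − V_TN, so the device is in saturation.
KCL at the drain: ½ k_n (V_GS − V_TN)² = (V_DD − V_GS)/R.
Let x = V_GS − 0.982. Then 153 x² + x − 1.138 = 0, giving x = 0.083 V (positive root), so V_GS = 1.06 V.
I_D = (V_DD − V_GS)/R = (2.12 − 1.06) / 39.8 = 0.0265 mA.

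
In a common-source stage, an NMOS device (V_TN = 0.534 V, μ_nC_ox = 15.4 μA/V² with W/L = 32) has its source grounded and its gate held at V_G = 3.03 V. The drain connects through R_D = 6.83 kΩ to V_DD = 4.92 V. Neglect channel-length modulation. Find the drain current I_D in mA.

I_D = 0.635 mA

V_GS = V_G = 3.03 V, so V_ov = 3.03 − 0.534 = 2.5 V.
k_n = μ_nC_ox · (W/L) = 0.4928 mA/V².
Assume saturation: I_D = ½ k_n V_ov² = 0.5 × 0.4928 × 2.5² = 1.54 mA, giving V_DS = V_DD − I_D R_D = 4.92 − 1.54 × 6.83 = -5.56 V.
But -5.56 V < V_ov = 2.5 V, so the device is actually in triode.
In triode I_D = k_n[V_ov V_DS − ½ V_DS²] and I_D = (V_DD − V_DS)/R_D. Equating: 1.68 V_DS² − 9.401 V_DS + 4.92 = 0, giving V_DS = 0.585 V (the root below V_ov).
I_D = (4.92 − 0.585) / 6.83 = 0.635 mA.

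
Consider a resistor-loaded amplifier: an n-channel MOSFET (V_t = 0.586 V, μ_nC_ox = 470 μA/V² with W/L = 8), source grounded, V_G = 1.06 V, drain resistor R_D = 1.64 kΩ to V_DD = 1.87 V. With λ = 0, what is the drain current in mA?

I_D = 0.422 mA

V_GS = V_G = 1.06 V, so V_ov = 1.06 − 0.586 = 0.474 V.
k_n = μ_nC_ox · (W/L) = 3.76 mA/V².
Assume saturation: I_D = ½ k_n V_ov² = 0.5 × 3.76 × 0.474² = 0.422 mA, giving V_DS = V_DD − I_D R_D = 1.87 − 0.422 × 1.64 = 1.18 V.
V_DS = 1.18 V ≥ V_ov = 0.474 V, confirming saturation.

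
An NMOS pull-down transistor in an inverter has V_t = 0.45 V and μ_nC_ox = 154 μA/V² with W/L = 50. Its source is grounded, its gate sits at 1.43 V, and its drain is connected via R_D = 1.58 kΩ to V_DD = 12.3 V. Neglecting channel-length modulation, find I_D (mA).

I_D = 3.70 mA

V_GS = V_G = 1.43 V, so V_ov = 1.43 − 0.45 = 0.98 V.
k_n = μ_nC_ox · (W/L) = 7.7 mA/V².
Assume saturation: I_D = ½ k_n V_ov² = 0.5 × 7.7 × 0.98² = 3.7 mA, giving V_DS = V_DD − I_D R_D = 12.3 − 3.7 × 1.58 = 6.46 V.
V_DS = 6.46 V ≥ V_ov = 0.98 V, confirming saturation.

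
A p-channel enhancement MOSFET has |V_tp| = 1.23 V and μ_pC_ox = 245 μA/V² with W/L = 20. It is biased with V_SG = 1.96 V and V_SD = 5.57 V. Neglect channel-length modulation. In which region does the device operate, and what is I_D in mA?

Saturation; I_D = 1.31 mA

k_p = μ_pC_ox · (W/L) = 4.9 mA/V².
V_ov = V_SG − |V_tp| = 1.96 − 1.23 = 0.73 V.
Since V_SD = 5.57 V ≥ V_ov = 0.73 V, the device is in saturation.
I_D = ½ k_p V_ov² = 0.5 × 4.9 × 0.73² = 1.31 mA.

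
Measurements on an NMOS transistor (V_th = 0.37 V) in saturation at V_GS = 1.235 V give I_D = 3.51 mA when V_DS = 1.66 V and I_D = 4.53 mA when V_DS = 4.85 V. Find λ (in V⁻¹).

λ = 0.107 V⁻¹

With V_GS fixed, I_D ∝ (1 + λ V_DS) in saturation, so I_D2/I_D1 = (1 + λ V_DS2)/(1 + λ V_DS1).
4.53/3.51 = 1.291 = (1 + 4.85 λ)/(1 + 1.66 λ).
Solving: λ (I_D1 V_DS2 − I_D2 V_DS1) = I_D2 − I_D1, so λ = (4.53 − 3.51) / (3.51 × 4.85 − 4.53 × 1.66) = 1.02 / 9.5 = 0.107 V⁻¹.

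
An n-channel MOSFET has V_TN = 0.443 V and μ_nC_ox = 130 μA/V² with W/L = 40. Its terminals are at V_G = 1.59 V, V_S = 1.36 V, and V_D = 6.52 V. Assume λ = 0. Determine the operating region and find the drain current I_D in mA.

Cutoff; I_D = 0 mA

V_GS = V_G − V_S = 1.59 − 1.36 = 0.23 V; V_DS = V_D − V_S = 6.52 − 1.36 = 5.16 V.
V_GS = 0.23 V < V_TN = 0.443 V, so the transistor is in cutoff.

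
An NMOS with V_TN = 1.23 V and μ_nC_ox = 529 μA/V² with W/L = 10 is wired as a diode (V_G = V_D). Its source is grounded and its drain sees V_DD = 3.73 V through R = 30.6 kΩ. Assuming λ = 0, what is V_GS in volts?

V_GS = 1.40 V

With gate tied to drain, V_GS = V_DS ≥ V_GS − V_TN, so the device is in saturation.
k_n = μ_nC_ox · (W/L) = 5.29 mA/V².
KCL at the drain: ½ k_n (V_GS − V_TN)² = (V_DD − V_GS)/R.
Let x = V_GS − 1.23. Then 80.9 x² + x − 2.5 = 0, giving x = 0.17 V (positive root), so V_GS = 1.4 V.
I_D = (V_DD − V_GS)/R = (3.73 − 1.4) / 30.6 = 0.0762 mA.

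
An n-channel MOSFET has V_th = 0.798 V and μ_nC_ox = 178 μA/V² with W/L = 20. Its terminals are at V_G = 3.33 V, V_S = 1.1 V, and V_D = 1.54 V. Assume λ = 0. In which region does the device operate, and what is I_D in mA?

Triode; I_D = 1.90 mA

V_GS = V_G − V_S = 3.33 − 1.1 = 2.23 V; V_DS = V_D − V_S = 1.54 − 1.1 = 0.44 V.
k_n = μ_nC_ox · (W/L) = 3.56 mA/V².
V_ov = V_GS − V_th = 2.23 − 0.798 = 1.43 V.
Since V_DS = 0.44 V < V_ov = 1.43 V, the device is in the triode region.
I_D = k_n [V_ov · V_DS − ½ V_DS²] = 3.56 × [1.43 × 0.44 − 0.5 × 0.44²] = 1.9 mA.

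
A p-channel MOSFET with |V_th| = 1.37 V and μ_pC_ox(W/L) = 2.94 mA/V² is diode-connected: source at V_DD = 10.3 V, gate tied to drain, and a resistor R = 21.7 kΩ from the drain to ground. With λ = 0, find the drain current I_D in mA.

With gate tied to drain, V_SG = V_SD ≥ V_SG − |V_th|, so the device is in saturation.
KCL at the drain: ½ k_p (V_SG − |V_th|)² = (V_DD − V_SG)/R.
Let x = V_SG − 1.37. Then 31.9 x² + x − 8.93 = 0, giving x = 0.514 V (positive root), so V_SG = 1.88 V.
I_D = (V_DD − V_SG)/R = (10.3 − 1.88) / 21.7 = 0.388 mA.

I_D = 0.388 mA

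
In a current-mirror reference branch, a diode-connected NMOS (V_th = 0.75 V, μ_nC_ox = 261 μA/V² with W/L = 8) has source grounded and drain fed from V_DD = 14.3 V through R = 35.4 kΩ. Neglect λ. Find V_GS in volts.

With gate tied to drain, V_GS = V_DS ≥ V_GS − V_th, so the device is in saturation.
k_n = μ_nC_ox · (W/L) = 2.088 mA/V².
KCL at the drain: ½ k_n (V_GS − V_th)² = (V_DD − V_GS)/R.
Let x = V_GS − 0.75. Then 37 x² + x − 13.55 = 0, giving x = 0.592 V (positive root), so V_GS = 1.34 V.
I_D = (V_DD − V_GS)/R = (14.3 − 1.34) / 35.4 = 0.366 mA.

V_GS = 1.34 V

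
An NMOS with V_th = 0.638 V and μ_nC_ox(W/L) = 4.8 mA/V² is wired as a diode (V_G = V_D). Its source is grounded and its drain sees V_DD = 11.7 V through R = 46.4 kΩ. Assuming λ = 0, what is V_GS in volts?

With gate tied to drain, V_GS = V_DS ≥ V_GS − V_th, so the device is in saturation.
KCL at the drain: ½ k_n (V_GS − V_th)² = (V_DD − V_GS)/R.
Let x = V_GS − 0.638. Then 111 x² + x − 11.06 = 0, giving x = 0.311 V (positive root), so V_GS = 0.949 V.
I_D = (V_DD − V_GS)/R = (11.7 − 0.949) / 46.4 = 0.232 mA.

V_GS = 0.949 V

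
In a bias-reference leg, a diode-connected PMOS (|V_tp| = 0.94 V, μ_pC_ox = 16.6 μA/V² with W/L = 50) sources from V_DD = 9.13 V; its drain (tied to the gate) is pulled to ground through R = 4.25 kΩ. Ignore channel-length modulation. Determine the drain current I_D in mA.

I_D = 1.48 mA

With gate tied to drain, V_SG = V_SD ≥ V_SG − |V_tp|, so the device is in saturation.
k_p = μ_pC_ox · (W/L) = 0.83 mA/V².
KCL at the drain: ½ k_p (V_SG − |V_tp|)² = (V_DD − V_SG)/R.
Let x = V_SG − 0.94. Then 1.76 x² + x − 8.19 = 0, giving x = 1.89 V (positive root), so V_SG = 2.83 V.
I_D = (V_DD − V_SG)/R = (9.13 − 2.83) / 4.25 = 1.48 mA.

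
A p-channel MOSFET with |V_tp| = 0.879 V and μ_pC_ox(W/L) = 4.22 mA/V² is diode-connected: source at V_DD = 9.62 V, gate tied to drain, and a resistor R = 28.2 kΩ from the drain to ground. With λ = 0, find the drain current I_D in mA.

With gate tied to drain, V_SG = V_SD ≥ V_SG − |V_tp|, so the device is in saturation.
KCL at the drain: ½ k_p (V_SG − |V_tp|)² = (V_DD − V_SG)/R.
Let x = V_SG − 0.879. Then 59.5 x² + x − 8.741 = 0, giving x = 0.375 V (positive root), so V_SG = 1.25 V.
I_D = (V_DD − V_SG)/R = (9.62 − 1.25) / 28.2 = 0.297 mA.

I_D = 0.297 mA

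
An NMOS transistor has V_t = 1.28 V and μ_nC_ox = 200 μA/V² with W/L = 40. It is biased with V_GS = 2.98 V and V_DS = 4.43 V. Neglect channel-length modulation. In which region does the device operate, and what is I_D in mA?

k_n = μ_nC_ox · (W/L) = 8 mA/V².
V_ov = V_GS − V_t = 2.98 − 1.28 = 1.7 V.
Since V_DS = 4.43 V ≥ V_ov = 1.7 V, the device is in saturation.
I_D = ½ k_n V_ov² = 0.5 × 8 × 1.7² = 11.6 mA.

Saturation; I_D = 11.6 mA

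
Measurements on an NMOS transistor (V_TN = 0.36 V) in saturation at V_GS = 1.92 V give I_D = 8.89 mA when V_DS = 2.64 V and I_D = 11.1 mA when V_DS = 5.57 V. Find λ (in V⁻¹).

λ = 0.109 V⁻¹

With V_GS fixed, I_D ∝ (1 + λ V_DS) in saturation, so I_D2/I_D1 = (1 + λ V_DS2)/(1 + λ V_DS1).
11.1/8.89 = 1.249 = (1 + 5.57 λ)/(1 + 2.64 λ).
Solving: λ (I_D1 V_DS2 − I_D2 V_DS1) = I_D2 − I_D1, so λ = (11.1 − 8.89) / (8.89 × 5.57 − 11.1 × 2.64) = 2.21 / 20.2 = 0.109 V⁻¹.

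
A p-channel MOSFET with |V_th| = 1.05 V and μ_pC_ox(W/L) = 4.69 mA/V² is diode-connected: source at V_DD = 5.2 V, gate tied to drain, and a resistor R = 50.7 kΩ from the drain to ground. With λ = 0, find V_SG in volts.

With gate tied to drain, V_SG = V_SD ≥ V_SG − |V_th|, so the device is in saturation.
KCL at the drain: ½ k_p (V_SG − |V_th|)² = (V_DD − V_SG)/R.
Let x = V_SG − 1.05. Then 119 x² + x − 4.15 = 0, giving x = 0.183 V (positive root), so V_SG = 1.23 V.
I_D = (V_DD − V_SG)/R = (5.2 − 1.23) / 50.7 = 0.0783 mA.

V_SG = 1.23 V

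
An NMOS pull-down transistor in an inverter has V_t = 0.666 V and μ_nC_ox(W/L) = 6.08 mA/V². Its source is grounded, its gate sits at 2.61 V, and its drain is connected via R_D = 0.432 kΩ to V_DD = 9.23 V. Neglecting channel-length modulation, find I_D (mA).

I_D = 11.5 mA

V_GS = V_G = 2.61 V, so V_ov = 2.61 − 0.666 = 1.94 V.
Assume saturation: I_D = ½ k_n V_ov² = 0.5 × 6.08 × 1.94² = 11.5 mA, giving V_DS = V_DD − I_D R_D = 9.23 − 11.5 × 0.432 = 4.27 V.
V_DS = 4.27 V ≥ V_ov = 1.94 V, confirming saturation.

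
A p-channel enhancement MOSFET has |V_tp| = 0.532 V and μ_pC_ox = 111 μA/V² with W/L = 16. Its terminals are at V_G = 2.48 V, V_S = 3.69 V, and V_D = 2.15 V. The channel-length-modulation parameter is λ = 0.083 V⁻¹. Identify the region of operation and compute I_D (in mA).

V_SG = V_S − V_G = 3.69 − 2.48 = 1.21 V; V_SD = V_S − V_D = 3.69 − 2.15 = 1.54 V.
k_p = μ_pC_ox · (W/L) = 1.776 mA/V².
V_ov = V_SG − |V_tp| = 1.21 − 0.532 = 0.678 V.
Since V_SD = 1.54 V ≥ V_ov = 0.678 V, the device is in saturation.
I_D = ½ k_p V_ov² (1 + λ V_SD) = 0.5 × 1.776 × 0.678² × (1 + 0.083 × 1.54) = 0.46 mA.

Saturation; I_D = 0.460 mA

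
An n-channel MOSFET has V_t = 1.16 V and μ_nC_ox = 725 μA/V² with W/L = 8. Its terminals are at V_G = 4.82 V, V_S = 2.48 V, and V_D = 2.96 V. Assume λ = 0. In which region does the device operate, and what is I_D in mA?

Triode; I_D = 2.62 mA

V_GS = V_G − V_S = 4.82 − 2.48 = 2.34 V; V_DS = V_D − V_S = 2.96 − 2.48 = 0.48 V.
k_n = μ_nC_ox · (W/L) = 5.8 mA/V².
V_ov = V_GS − V_t = 2.34 − 1.16 = 1.18 V.
Since V_DS = 0.48 V < V_ov = 1.18 V, the device is in the triode region.
I_D = k_n [V_ov · V_DS − ½ V_DS²] = 5.8 × [1.18 × 0.48 − 0.5 × 0.48²] = 2.62 mA.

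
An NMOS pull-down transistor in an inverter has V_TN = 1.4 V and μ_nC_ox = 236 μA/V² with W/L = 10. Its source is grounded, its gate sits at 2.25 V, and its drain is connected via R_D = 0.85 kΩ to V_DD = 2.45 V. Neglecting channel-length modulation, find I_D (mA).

V_GS = V_G = 2.25 V, so V_ov = 2.25 − 1.4 = 0.85 V.
k_n = μ_nC_ox · (W/L) = 2.36 mA/V².
Assume saturation: I_D = ½ k_n V_ov² = 0.5 × 2.36 × 0.85² = 0.853 mA, giving V_DS = V_DD − I_D R_D = 2.45 − 0.853 × 0.85 = 1.73 V.
V_DS = 1.73 V ≥ V_ov = 0.85 V, confirming saturation.

I_D = 0.853 mA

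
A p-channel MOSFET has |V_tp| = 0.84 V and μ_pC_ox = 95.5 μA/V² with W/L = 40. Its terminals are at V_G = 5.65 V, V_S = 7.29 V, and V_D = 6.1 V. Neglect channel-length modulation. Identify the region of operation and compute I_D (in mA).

V_SG = V_S − V_G = 7.29 − 5.65 = 1.64 V; V_SD = V_S − V_D = 7.29 − 6.1 = 1.19 V.
k_p = μ_pC_ox · (W/L) = 3.82 mA/V².
V_ov = V_SG − |V_tp| = 1.64 − 0.84 = 0.8 V.
Since V_SD = 1.19 V ≥ V_ov = 0.8 V, the device is in saturation.
I_D = ½ k_p V_ov² = 0.5 × 3.82 × 0.8² = 1.22 mA.

Saturation; I_D = 1.22 mA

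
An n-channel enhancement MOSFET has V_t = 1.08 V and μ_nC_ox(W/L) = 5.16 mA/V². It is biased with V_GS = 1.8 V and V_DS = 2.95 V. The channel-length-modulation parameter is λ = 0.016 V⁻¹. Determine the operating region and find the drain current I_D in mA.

V_ov = V_GS − V_t = 1.8 − 1.08 = 0.72 V.
Since V_DS = 2.95 V ≥ V_ov = 0.72 V, the device is in saturation.
I_D = ½ k_n V_ov² (1 + λ V_DS) = 0.5 × 5.16 × 0.72² × (1 + 0.016 × 2.95) = 1.4 mA.

Saturation; I_D = 1.40 mA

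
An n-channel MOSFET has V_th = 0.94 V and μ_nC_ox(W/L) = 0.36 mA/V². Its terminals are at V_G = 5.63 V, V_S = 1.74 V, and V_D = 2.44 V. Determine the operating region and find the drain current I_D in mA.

V_GS = V_G − V_S = 5.63 − 1.74 = 3.89 V; V_DS = V_D − V_S = 2.44 − 1.74 = 0.7 V.
V_ov = V_GS − V_th = 3.89 − 0.94 = 2.95 V.
Since V_DS = 0.7 V < V_ov = 2.95 V, the device is in the triode region.
I_D = k_n [V_ov · V_DS − ½ V_DS²] = 0.36 × [2.95 × 0.7 − 0.5 × 0.7²] = 0.655 mA.

Triode; I_D = 0.655 mA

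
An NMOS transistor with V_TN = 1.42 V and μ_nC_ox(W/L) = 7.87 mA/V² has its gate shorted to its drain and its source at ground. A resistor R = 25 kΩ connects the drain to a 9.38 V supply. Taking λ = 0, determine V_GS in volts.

V_GS = 1.70 V

With gate tied to drain, V_GS = V_DS ≥ V_GS − V_TN, so the device is in saturation.
KCL at the drain: ½ k_n (V_GS − V_TN)² = (V_DD − V_GS)/R.
Let x = V_GS − 1.42. Then 98.4 x² + x − 7.96 = 0, giving x = 0.279 V (positive root), so V_GS = 1.7 V.
I_D = (V_DD − V_GS)/R = (9.38 − 1.7) / 25 = 0.307 mA.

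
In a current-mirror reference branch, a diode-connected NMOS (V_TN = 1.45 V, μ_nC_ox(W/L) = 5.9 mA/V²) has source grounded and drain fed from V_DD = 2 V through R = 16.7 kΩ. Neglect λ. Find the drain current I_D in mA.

I_D = 0.0272 mA

With gate tied to drain, V_GS = V_DS ≥ V_GS − V_TN, so the device is in saturation.
KCL at the drain: ½ k_n (V_GS − V_TN)² = (V_DD − V_GS)/R.
Let x = V_GS − 1.45. Then 49.3 x² + x − 0.55 = 0, giving x = 0.096 V (positive root), so V_GS = 1.55 V.
I_D = (V_DD − V_GS)/R = (2 − 1.55) / 16.7 = 0.0272 mA.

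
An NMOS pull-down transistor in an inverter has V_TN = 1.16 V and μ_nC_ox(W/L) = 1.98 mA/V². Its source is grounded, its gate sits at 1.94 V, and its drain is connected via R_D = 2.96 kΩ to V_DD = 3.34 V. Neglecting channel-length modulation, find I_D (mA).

I_D = 0.602 mA

V_GS = V_G = 1.94 V, so V_ov = 1.94 − 1.16 = 0.78 V.
Assume saturation: I_D = ½ k_n V_ov² = 0.5 × 1.98 × 0.78² = 0.602 mA, giving V_DS = V_DD − I_D R_D = 3.34 − 0.602 × 2.96 = 1.56 V.
V_DS = 1.56 V ≥ V_ov = 0.78 V, confirming saturation.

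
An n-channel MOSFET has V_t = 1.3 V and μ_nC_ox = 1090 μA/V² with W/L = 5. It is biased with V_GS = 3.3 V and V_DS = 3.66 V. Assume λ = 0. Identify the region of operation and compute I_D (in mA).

Saturation; I_D = 10.9 mA

k_n = μ_nC_ox · (W/L) = 5.45 mA/V².
V_ov = V_GS − V_t = 3.3 − 1.3 = 2 V.
Since V_DS = 3.66 V ≥ V_ov = 2 V, the device is in saturation.
I_D = ½ k_n V_ov² = 0.5 × 5.45 × 2² = 10.9 mA.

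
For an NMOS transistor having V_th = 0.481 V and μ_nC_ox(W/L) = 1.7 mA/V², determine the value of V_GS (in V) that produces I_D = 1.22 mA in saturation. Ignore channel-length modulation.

In saturation I_D = ½ k_n (V_GS − V_th)², so V_GS − V_th = √(2 I_D / k_n) = √(2 × 1.22 / 1.7) = 1.2 V.
V_GS = 0.481 + 1.2 = 1.68 V.

V_GS = 1.68 V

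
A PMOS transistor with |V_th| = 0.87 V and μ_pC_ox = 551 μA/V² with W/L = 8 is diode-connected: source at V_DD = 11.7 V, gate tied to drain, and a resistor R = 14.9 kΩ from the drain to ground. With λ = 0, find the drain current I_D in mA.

I_D = 0.689 mA

With gate tied to drain, V_SG = V_SD ≥ V_SG − |V_th|, so the device is in saturation.
k_p = μ_pC_ox · (W/L) = 4.408 mA/V².
KCL at the drain: ½ k_p (V_SG − |V_th|)² = (V_DD − V_SG)/R.
Let x = V_SG − 0.87. Then 32.8 x² + x − 10.83 = 0, giving x = 0.559 V (positive root), so V_SG = 1.43 V.
I_D = (V_DD − V_SG)/R = (11.7 − 1.43) / 14.9 = 0.689 mA.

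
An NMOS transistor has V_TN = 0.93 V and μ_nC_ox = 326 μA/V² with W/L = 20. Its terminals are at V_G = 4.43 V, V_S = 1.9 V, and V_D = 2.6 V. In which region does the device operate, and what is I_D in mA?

V_GS = V_G − V_S = 4.43 − 1.9 = 2.53 V; V_DS = V_D − V_S = 2.6 − 1.9 = 0.7 V.
k_n = μ_nC_ox · (W/L) = 6.52 mA/V².
V_ov = V_GS − V_TN = 2.53 − 0.93 = 1.6 V.
Since V_DS = 0.7 V < V_ov = 1.6 V, the device is in the triode region.
I_D = k_n [V_ov · V_DS − ½ V_DS²] = 6.52 × [1.6 × 0.7 − 0.5 × 0.7²] = 5.71 mA.

Triode; I_D = 5.71 mA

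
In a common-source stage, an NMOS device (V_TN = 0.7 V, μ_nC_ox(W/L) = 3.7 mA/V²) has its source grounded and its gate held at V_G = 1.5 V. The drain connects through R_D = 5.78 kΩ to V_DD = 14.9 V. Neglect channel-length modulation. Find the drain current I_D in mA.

I_D = 1.18 mA

V_GS = V_G = 1.5 V, so V_ov = 1.5 − 0.7 = 0.8 V.
Assume saturation: I_D = ½ k_n V_ov² = 0.5 × 3.7 × 0.8² = 1.18 mA, giving V_DS = V_DD − I_D R_D = 14.9 − 1.18 × 5.78 = 8.06 V.
V_DS = 8.06 V ≥ V_ov = 0.8 V, confirming saturation.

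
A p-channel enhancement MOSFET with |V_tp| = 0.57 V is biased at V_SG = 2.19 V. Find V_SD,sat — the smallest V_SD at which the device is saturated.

V_SD,sat = 1.62 V

The boundary between triode and saturation is V_SD = V_SG − |V_tp| = V_ov.
V_ov = 2.19 − 0.57 = 1.62 V.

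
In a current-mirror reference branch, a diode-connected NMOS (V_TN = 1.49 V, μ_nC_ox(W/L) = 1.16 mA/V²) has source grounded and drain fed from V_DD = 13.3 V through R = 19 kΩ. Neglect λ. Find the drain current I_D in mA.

With gate tied to drain, V_GS = V_DS ≥ V_GS − V_TN, so the device is in saturation.
KCL at the drain: ½ k_n (V_GS − V_TN)² = (V_DD − V_GS)/R.
Let x = V_GS − 1.49. Then 11 x² + x − 11.81 = 0, giving x = 0.991 V (positive root), so V_GS = 2.48 V.
I_D = (V_DD − V_GS)/R = (13.3 − 2.48) / 19 = 0.569 mA.

I_D = 0.569 mA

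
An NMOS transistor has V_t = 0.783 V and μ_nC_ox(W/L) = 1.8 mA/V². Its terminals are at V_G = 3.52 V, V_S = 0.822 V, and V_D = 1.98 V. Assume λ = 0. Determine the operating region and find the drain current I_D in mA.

V_GS = V_G − V_S = 3.52 − 0.822 = 2.7 V; V_DS = V_D − V_S = 1.98 − 0.822 = 1.16 V.
V_ov = V_GS − V_t = 2.7 − 0.783 = 1.92 V.
Since V_DS = 1.16 V < V_ov = 1.92 V, the device is in the triode region.
I_D = k_n [V_ov · V_DS − ½ V_DS²] = 1.8 × [1.92 × 1.16 − 0.5 × 1.16²] = 2.78 mA.

Triode; I_D = 2.78 mA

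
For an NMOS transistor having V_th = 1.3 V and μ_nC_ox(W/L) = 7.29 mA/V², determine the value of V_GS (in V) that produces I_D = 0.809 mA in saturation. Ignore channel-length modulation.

V_GS = 1.77 V

In saturation I_D = ½ k_n (V_GS − V_th)², so V_GS − V_th = √(2 I_D / k_n) = √(2 × 0.809 / 7.29) = 0.471 V.
V_GS = 1.3 + 0.471 = 1.77 V.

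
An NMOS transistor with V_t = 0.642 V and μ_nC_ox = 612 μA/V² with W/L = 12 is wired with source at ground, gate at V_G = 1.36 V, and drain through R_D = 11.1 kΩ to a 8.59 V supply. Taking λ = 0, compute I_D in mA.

V_GS = V_G = 1.36 V, so V_ov = 1.36 − 0.642 = 0.718 V.
k_n = μ_nC_ox · (W/L) = 7.344 mA/V².
Assume saturation: I_D = ½ k_n V_ov² = 0.5 × 7.344 × 0.718² = 1.89 mA, giving V_DS = V_DD − I_D R_D = 8.59 − 1.89 × 11.1 = -12.4 V.
But -12.4 V < V_ov = 0.718 V, so the device is actually in triode.
In triode I_D = k_n[V_ov V_DS − ½ V_DS²] and I_D = (V_DD − V_DS)/R_D. Equating: 40.8 V_DS² − 59.53 V_DS + 8.59 = 0, giving V_DS = 0.162 V (the root below V_ov).
I_D = (8.59 − 0.162) / 11.1 = 0.759 mA.

I_D = 0.759 mA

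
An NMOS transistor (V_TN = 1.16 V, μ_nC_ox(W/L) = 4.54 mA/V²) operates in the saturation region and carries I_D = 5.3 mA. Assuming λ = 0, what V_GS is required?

In saturation I_D = ½ k_n (V_GS − V_TN)², so V_GS − V_TN = √(2 I_D / k_n) = √(2 × 5.3 / 4.54) = 1.53 V.
V_GS = 1.16 + 1.53 = 2.69 V.

V_GS = 2.69 V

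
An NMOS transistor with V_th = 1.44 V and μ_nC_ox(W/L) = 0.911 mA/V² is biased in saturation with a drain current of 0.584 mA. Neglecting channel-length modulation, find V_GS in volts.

V_GS = 2.57 V

In saturation I_D = ½ k_n (V_GS − V_th)², so V_GS − V_th = √(2 I_D / k_n) = √(2 × 0.584 / 0.911) = 1.13 V.
V_GS = 1.44 + 1.13 = 2.57 V.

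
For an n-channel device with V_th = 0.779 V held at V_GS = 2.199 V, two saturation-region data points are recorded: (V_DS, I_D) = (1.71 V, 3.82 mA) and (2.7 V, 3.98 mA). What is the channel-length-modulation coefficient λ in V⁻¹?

λ = 0.0456 V⁻¹

With V_GS fixed, I_D ∝ (1 + λ V_DS) in saturation, so I_D2/I_D1 = (1 + λ V_DS2)/(1 + λ V_DS1).
3.98/3.82 = 1.042 = (1 + 2.7 λ)/(1 + 1.71 λ).
Solving: λ (I_D1 V_DS2 − I_D2 V_DS1) = I_D2 − I_D1, so λ = (3.98 − 3.82) / (3.82 × 2.7 − 3.98 × 1.71) = 0.16 / 3.51 = 0.0456 V⁻¹.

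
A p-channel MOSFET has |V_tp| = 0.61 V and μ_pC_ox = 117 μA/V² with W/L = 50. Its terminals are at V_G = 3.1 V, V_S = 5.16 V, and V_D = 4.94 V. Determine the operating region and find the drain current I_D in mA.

V_SG = V_S − V_G = 5.16 − 3.1 = 2.06 V; V_SD = V_S − V_D = 5.16 − 4.94 = 0.22 V.
k_p = μ_pC_ox · (W/L) = 5.85 mA/V².
V_ov = V_SG − |V_tp| = 2.06 − 0.61 = 1.45 V.
Since V_SD = 0.22 V < V_ov = 1.45 V, the device is in the triode region.
I_D = k_p [V_ov · V_SD − ½ V_SD²] = 5.85 × [1.45 × 0.22 − 0.5 × 0.22²] = 1.72 mA.

Triode; I_D = 1.72 mA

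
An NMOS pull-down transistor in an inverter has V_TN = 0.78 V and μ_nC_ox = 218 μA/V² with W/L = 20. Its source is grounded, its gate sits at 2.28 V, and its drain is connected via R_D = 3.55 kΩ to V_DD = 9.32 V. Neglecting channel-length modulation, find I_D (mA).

V_GS = V_G = 2.28 V, so V_ov = 2.28 − 0.78 = 1.5 V.
k_n = μ_nC_ox · (W/L) = 4.36 mA/V².
Assume saturation: I_D = ½ k_n V_ov² = 0.5 × 4.36 × 1.5² = 4.9 mA, giving V_DS = V_DD − I_D R_D = 9.32 − 4.9 × 3.55 = -8.09 V.
But -8.09 V < V_ov = 1.5 V, so the device is actually in triode.
In triode I_D = k_n[V_ov V_DS − ½ V_DS²] and I_D = (V_DD − V_DS)/R_D. Equating: 7.74 V_DS² − 24.22 V_DS + 9.32 = 0, giving V_DS = 0.449 V (the root below V_ov).
I_D = (9.32 − 0.449) / 3.55 = 2.5 mA.

I_D = 2.50 mA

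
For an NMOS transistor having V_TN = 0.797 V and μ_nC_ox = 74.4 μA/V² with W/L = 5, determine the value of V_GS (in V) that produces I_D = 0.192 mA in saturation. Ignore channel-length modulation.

k_n = μ_nC_ox · (W/L) = 0.372 mA/V².
In saturation I_D = ½ k_n (V_GS − V_TN)², so V_GS − V_TN = √(2 I_D / k_n) = √(2 × 0.192 / 0.372) = 1.02 V.
V_GS = 0.797 + 1.02 = 1.81 V.

V_GS = 1.81 V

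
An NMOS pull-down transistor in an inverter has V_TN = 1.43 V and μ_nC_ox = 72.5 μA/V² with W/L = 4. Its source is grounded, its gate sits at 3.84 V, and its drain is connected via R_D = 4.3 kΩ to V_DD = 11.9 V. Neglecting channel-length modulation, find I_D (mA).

I_D = 0.842 mA

V_GS = V_G = 3.84 V, so V_ov = 3.84 − 1.43 = 2.41 V.
k_n = μ_nC_ox · (W/L) = 0.29 mA/V².
Assume saturation: I_D = ½ k_n V_ov² = 0.5 × 0.29 × 2.41² = 0.842 mA, giving V_DS = V_DD − I_D R_D = 11.9 − 0.842 × 4.3 = 8.28 V.
V_DS = 8.28 V ≥ V_ov = 2.41 V, confirming saturation.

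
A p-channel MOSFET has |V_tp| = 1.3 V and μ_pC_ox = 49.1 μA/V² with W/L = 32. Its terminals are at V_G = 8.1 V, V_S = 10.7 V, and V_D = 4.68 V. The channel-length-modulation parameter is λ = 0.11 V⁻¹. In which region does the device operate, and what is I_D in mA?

Saturation; I_D = 2.21 mA

V_SG = V_S − V_G = 10.7 − 8.1 = 2.6 V; V_SD = V_S − V_D = 10.7 − 4.68 = 6.02 V.
k_p = μ_pC_ox · (W/L) = 1.571 mA/V².
V_ov = V_SG − |V_tp| = 2.6 − 1.3 = 1.3 V.
Since V_SD = 6.02 V ≥ V_ov = 1.3 V, the device is in saturation.
I_D = ½ k_p V_ov² (1 + λ V_SD) = 0.5 × 1.571 × 1.3² × (1 + 0.11 × 6.02) = 2.21 mA.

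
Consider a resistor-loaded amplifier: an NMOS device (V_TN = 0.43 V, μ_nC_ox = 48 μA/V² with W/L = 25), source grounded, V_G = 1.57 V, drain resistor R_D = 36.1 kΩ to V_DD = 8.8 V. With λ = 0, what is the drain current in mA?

I_D = 0.238 mA

V_GS = V_G = 1.57 V, so V_ov = 1.57 − 0.43 = 1.14 V.
k_n = μ_nC_ox · (W/L) = 1.2 mA/V².
Assume saturation: I_D = ½ k_n V_ov² = 0.5 × 1.2 × 1.14² = 0.78 mA, giving V_DS = V_DD − I_D R_D = 8.8 − 0.78 × 36.1 = -19.3 V.
But -19.3 V < V_ov = 1.14 V, so the device is actually in triode.
In triode I_D = k_n[V_ov V_DS − ½ V_DS²] and I_D = (V_DD − V_DS)/R_D. Equating: 21.7 V_DS² − 50.38 V_DS + 8.8 = 0, giving V_DS = 0.19 V (the root below V_ov).
I_D = (8.8 − 0.19) / 36.1 = 0.238 mA.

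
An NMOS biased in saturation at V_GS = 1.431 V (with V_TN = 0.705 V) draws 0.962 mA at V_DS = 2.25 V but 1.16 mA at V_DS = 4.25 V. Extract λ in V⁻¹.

With V_GS fixed, I_D ∝ (1 + λ V_DS) in saturation, so I_D2/I_D1 = (1 + λ V_DS2)/(1 + λ V_DS1).
1.16/0.962 = 1.206 = (1 + 4.25 λ)/(1 + 2.25 λ).
Solving: λ (I_D1 V_DS2 − I_D2 V_DS1) = I_D2 − I_D1, so λ = (1.16 − 0.962) / (0.962 × 4.25 − 1.16 × 2.25) = 0.198 / 1.48 = 0.134 V⁻¹.

λ = 0.134 V⁻¹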